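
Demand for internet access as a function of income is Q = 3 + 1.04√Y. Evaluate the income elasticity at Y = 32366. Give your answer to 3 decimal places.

At Y = 32366: Q = 190.102.
dQ/dY = 1.04/(2√Y) = 0.00289041 at this income.
η = (dQ/dY)·(Y/Q) = 0.00289041 × (32366/190.102) = 0.492.

0.492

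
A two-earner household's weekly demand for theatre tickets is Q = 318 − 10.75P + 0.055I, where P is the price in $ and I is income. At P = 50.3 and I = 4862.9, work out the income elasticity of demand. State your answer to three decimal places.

At P = 50.3, I = 4862.9: Q = 44.734.
Holding P constant, ∂Q/∂I = 0.055.
η_I = (∂Q/∂I)·(I/Q) = 0.055 × (4862.9/44.734) = 5.979.

5.979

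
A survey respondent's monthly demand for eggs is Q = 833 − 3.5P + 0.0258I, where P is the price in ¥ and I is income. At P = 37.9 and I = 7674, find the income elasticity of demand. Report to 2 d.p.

At P = 37.9, I = 7674: Q = 898.339.
Holding P constant, ∂Q/∂I = 0.0258.
η_I = (∂Q/∂I)·(I/Q) = 0.0258 × (7674/898.339) = 0.22.

0.22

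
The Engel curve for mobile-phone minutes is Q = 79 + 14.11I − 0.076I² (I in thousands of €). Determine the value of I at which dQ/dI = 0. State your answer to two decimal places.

dQ/dI = 14.11 − 0.152I.
The good is inferior where dQ/dI < 0. Setting dQ/dI = 0 gives I = 14.11 / 0.152 = 92.83.

92.83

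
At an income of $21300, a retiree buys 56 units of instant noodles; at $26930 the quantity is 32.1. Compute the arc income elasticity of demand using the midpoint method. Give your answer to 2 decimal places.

-2.32

ΔQ = 32.1 − 56 = -23.9; midpoint Q̄ = (56 + 32.1)/2 = 44.05.
ΔI = 26930 − 21300 = 5630; midpoint Ī = (21300 + 26930)/2 = 24115.
η = (ΔQ/Q̄) ÷ (ΔI/Ī) = (-23.9/44.05) ÷ (5630/24115) = -2.32.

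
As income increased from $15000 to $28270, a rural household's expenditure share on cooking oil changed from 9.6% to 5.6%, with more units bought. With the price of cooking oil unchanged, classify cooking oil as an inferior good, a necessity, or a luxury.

Quantity rises but the budget share falls as income rises, so 0 < η < 1.

necessity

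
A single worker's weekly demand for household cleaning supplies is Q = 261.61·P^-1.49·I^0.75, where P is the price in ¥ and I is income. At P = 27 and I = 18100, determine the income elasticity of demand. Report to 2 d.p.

For a multiplicative demand Q = A·P^α·I^β, the income elasticity is β everywhere.
Here β = 0.75, so η = 0.75.

0.75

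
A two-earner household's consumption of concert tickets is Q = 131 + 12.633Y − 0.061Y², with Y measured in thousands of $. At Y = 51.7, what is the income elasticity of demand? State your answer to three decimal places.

0.527

At Y = 51.7: Q = 621.0798.
dQ/dY = 12.633 − 0.122Y = 6.32560.
η = (dQ/dY)·(Y/Q) = 6.32560 × (51.7/621.0798) = 0.527.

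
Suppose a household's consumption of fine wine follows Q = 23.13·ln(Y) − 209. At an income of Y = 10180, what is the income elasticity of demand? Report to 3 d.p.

5.200

At Y = 10180: Q = 4.448.
dQ/dY = 23.13/Y = 0.0022721 at this income.
η = (dQ/dY)·(Y/Q) = 0.0022721 × (10180/4.448) = 5.200.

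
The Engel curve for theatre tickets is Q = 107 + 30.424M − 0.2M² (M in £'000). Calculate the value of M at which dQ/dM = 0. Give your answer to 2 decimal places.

76.06

dQ/dM = 30.424 − 0.4M.
The good is inferior where dQ/dM < 0. Setting dQ/dM = 0 gives M = 30.424 / 0.4 = 76.06.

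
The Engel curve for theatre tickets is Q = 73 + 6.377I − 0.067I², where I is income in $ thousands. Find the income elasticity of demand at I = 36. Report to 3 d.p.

At I = 36: Q = 215.7400.
dQ/dI = 6.377 − 0.134I = 1.55300.
η = (dQ/dI)·(I/Q) = 1.55300 × (36/215.7400) = 0.259.

0.259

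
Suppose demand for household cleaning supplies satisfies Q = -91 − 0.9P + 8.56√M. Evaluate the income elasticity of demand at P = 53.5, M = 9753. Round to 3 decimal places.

At P = 53.5, M = 9753: Q = 706.212.
Holding P constant, ∂Q/∂M = 8.56/(2√M) = 0.0433386.
η_M = (∂Q/∂M)·(M/Q) = 0.0433386 × (9753/706.212) = 0.599.

0.599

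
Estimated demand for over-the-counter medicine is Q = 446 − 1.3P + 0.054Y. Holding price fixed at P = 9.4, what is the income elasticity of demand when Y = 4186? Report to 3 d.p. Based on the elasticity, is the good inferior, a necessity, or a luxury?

0.343 (necessity)

At P = 9.4, Y = 4186: Q = 659.824.
Holding P constant, ∂Q/∂Y = 0.054.
η_Y = (∂Q/∂Y)·(Y/Q) = 0.054 × (4186/659.824) = 0.343.
Since 0 < η < 1, this is a necessity.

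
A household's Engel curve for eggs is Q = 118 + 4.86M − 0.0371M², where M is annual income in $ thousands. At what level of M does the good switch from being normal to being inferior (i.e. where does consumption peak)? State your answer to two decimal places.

dQ/dM = 4.86 − 0.0742M.
The good is inferior where dQ/dM < 0. Setting dQ/dM = 0 gives M = 4.86 / 0.0742 = 65.50.

65.50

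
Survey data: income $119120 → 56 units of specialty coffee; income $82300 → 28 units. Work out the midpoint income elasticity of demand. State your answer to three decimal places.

ΔQ = 28 − 56 = -28; midpoint Q̄ = (56 + 28)/2 = 42.
ΔI = 82300 − 119120 = -36820; midpoint Ī = (119120 + 82300)/2 = 100710.
η = (ΔQ/Q̄) ÷ (ΔI/Ī) = (-28/42) ÷ (-36820/100710) = 1.823.

1.823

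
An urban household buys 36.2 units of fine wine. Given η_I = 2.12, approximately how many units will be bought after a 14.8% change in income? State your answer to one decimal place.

%ΔQ ≈ η × %ΔI = 2.12 × 14.8% = 31.376%.
New Q ≈ 36.2 × (1 + 0.31376) = 47.6.

47.6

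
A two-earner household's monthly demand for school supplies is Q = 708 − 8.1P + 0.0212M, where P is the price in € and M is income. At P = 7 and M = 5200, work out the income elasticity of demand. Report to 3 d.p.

0.145

At P = 7, M = 5200: Q = 761.540.
Holding P constant, ∂Q/∂M = 0.0212.
η_M = (∂Q/∂M)·(M/Q) = 0.0212 × (5200/761.540) = 0.145.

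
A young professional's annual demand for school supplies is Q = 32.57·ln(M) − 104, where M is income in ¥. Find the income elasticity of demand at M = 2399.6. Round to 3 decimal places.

0.218

At M = 2399.6: Q = 149.494.
dQ/dM = 32.57/M = 0.0135731 at this income.
η = (dQ/dM)·(M/Q) = 0.0135731 × (2399.6/149.494) = 0.218.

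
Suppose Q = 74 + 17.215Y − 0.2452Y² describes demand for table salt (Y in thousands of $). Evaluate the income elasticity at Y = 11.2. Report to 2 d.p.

At Y = 11.2: Q = 236.0501.
dQ/dY = 17.215 − 0.4904Y = 11.72252.
η = (dQ/dY)·(Y/Q) = 11.72252 × (11.2/236.0501) = 0.56.

0.56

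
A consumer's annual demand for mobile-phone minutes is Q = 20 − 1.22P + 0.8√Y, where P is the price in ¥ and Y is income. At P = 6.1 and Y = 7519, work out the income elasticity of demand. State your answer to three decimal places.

At P = 6.1, Y = 7519: Q = 81.928.
Holding P constant, ∂Q/∂Y = 0.8/(2√Y) = 0.00461296.
η_Y = (∂Q/∂Y)·(Y/Q) = 0.00461296 × (7519/81.928) = 0.423.

0.423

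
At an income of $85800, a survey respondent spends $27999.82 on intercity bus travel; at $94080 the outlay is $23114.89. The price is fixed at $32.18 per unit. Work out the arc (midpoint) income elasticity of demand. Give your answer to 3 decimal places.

With a constant price, Q₁ = 27999.82/32.18 = 870.100 and Q₂ = 23114.89/32.18 = 718.300 (equivalently, work directly with expenditure since P cancels).
Midpoint %ΔQ = (23114.89 − 27999.82)/25557.36 = -0.19114; midpoint %ΔI = (94080 − 85800)/89940 = 0.09206.
η = -0.19114 / 0.09206 = -2.076.

-2.076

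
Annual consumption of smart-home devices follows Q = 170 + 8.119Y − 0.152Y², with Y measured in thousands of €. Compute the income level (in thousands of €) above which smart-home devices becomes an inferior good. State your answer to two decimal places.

26.71

dQ/dY = 8.119 − 0.304Y.
The good is inferior where dQ/dY < 0. Setting dQ/dY = 0 gives Y = 8.119 / 0.304 = 26.71.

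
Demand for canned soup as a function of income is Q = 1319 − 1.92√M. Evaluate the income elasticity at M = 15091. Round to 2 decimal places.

At M = 15091: Q = 1083.137.
dQ/dM = -1.92/(2√M) = -0.0078147 at this income.
η = (dQ/dM)·(M/Q) = -0.0078147 × (15091/1083.137) = -0.11.

-0.11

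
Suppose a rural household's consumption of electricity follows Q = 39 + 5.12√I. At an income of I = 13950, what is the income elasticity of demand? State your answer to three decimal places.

At I = 13950: Q = 643.724.
dQ/dI = 5.12/(2√I) = 0.0216747 at this income.
η = (dQ/dI)·(I/Q) = 0.0216747 × (13950/643.724) = 0.470.

0.470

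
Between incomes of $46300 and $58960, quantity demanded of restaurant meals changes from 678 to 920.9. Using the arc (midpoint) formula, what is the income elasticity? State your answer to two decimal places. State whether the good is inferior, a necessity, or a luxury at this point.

ΔQ = 920.9 − 678 = 242.9; midpoint Q̄ = (678 + 920.9)/2 = 799.45.
ΔI = 58960 − 46300 = 12660; midpoint Ī = (46300 + 58960)/2 = 52630.
η = (ΔQ/Q̄) ÷ (ΔI/Ī) = (242.9/799.45) ÷ (12660/52630) = 1.26.
η > 1 ⇒ luxury.

1.26 (luxury)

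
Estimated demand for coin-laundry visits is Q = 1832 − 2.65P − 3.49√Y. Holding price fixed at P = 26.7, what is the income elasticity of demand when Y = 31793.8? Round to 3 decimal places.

-0.273

At P = 26.7, Y = 31793.8: Q = 1138.950.
Holding P constant, ∂Q/∂Y = -3.49/(2√Y) = -0.00978643.
η_Y = (∂Q/∂Y)·(Y/Q) = -0.00978643 × (31793.8/1138.950) = -0.273.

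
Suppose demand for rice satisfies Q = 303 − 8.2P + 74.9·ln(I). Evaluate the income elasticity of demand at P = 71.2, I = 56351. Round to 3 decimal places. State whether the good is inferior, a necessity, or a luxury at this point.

At P = 71.2, I = 56351: Q = 538.518.
Holding P constant, ∂Q/∂I = 74.9/I = 0.00132917.
η_I = (∂Q/∂I)·(I/Q) = 0.00132917 × (56351/538.518) = 0.139.
Since 0 < η < 1, this is a necessity.

0.139 (necessity)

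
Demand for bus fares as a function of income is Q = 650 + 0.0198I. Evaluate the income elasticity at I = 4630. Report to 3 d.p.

At I = 4630: Q = 741.674.
dQ/dI = 0.0198.
η = (dQ/dI)·(I/Q) = 0.0198 × (4630/741.674) = 0.124.

0.124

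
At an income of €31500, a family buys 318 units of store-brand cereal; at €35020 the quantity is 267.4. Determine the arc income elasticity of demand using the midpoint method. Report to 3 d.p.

-1.633

ΔQ = 267.4 − 318 = -50.6; midpoint Q̄ = (318 + 267.4)/2 = 292.7.
ΔI = 35020 − 31500 = 3520; midpoint Ī = (31500 + 35020)/2 = 33260.
η = (ΔQ/Q̄) ÷ (ΔI/Ī) = (-50.6/292.7) ÷ (3520/33260) = -1.633.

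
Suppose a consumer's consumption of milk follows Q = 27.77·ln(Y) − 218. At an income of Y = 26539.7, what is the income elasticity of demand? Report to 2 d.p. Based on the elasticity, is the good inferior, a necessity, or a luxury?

0.43 (necessity)

At Y = 26539.7: Q = 64.876.
dQ/dY = 27.77/Y = 0.00104636 at this income.
η = (dQ/dY)·(Y/Q) = 0.00104636 × (26539.7/64.876) = 0.43.
Since 0 < η < 1, the good is a necessity.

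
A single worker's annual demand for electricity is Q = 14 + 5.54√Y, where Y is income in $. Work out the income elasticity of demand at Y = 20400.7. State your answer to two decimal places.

0.49

At Y = 20400.7: Q = 805.284.
dQ/dY = 5.54/(2√Y) = 0.0193935 at this income.
η = (dQ/dY)·(Y/Q) = 0.0193935 × (20400.7/805.284) = 0.49.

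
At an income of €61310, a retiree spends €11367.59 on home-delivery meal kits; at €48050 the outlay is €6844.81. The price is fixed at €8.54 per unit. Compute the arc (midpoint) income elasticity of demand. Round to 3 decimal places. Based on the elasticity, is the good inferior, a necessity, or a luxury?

2.048 (luxury)

With a constant price, Q₁ = 11367.59/8.54 = 1331.100 and Q₂ = 6844.81/8.54 = 801.500 (equivalently, work directly with expenditure since P cancels).
Midpoint %ΔQ = (6844.81 − 11367.59)/9106.20 = -0.49667; midpoint %ΔI = (48050 − 61310)/54680 = -0.24250.
η = -0.49667 / -0.24250 = 2.048.
η > 1 ⇒ luxury.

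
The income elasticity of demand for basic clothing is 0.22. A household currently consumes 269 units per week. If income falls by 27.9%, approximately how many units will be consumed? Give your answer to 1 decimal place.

%ΔQ ≈ η × %ΔI = 0.22 × (-27.9%) = -6.138%.
New Q ≈ 269 × (1 − 0.06138) = 252.5.

252.5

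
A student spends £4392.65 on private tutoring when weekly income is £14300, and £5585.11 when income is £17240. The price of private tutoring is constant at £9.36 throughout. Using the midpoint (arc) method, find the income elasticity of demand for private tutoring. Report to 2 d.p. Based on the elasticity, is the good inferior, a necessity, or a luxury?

With a constant price, Q₁ = 4392.65/9.36 = 469.300 and Q₂ = 5585.11/9.36 = 596.700 (equivalently, work directly with expenditure since P cancels).
Midpoint %ΔQ = (5585.11 − 4392.65)/4988.88 = 0.23902; midpoint %ΔI = (17240 − 14300)/15770 = 0.18643.
η = 0.23902 / 0.18643 = 1.28.
η > 1 ⇒ luxury.

1.28 (luxury)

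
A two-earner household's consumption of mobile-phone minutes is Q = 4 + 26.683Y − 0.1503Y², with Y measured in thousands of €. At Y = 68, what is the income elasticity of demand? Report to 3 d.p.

At Y = 68: Q = 1123.4568.
dQ/dY = 26.683 − 0.3006Y = 6.24220.
η = (dQ/dY)·(Y/Q) = 6.24220 × (68/1123.4568) = 0.378.

0.378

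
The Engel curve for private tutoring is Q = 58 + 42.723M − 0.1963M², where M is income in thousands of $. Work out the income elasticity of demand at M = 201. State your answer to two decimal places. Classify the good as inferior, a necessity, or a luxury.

At M = 201: Q = 714.6067.
dQ/dM = 42.723 − 0.3926M = -36.18960.
η = (dQ/dM)·(M/Q) = -36.18960 × (201/714.6067) = -10.18.
η < 0 ⇒ inferior good.

-10.18 (inferior good)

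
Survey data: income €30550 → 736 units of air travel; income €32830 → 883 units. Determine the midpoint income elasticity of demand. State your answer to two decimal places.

ΔQ = 883 − 736 = 147; midpoint Q̄ = (736 + 883)/2 = 809.5.
ΔI = 32830 − 30550 = 2280; midpoint Ī = (30550 + 32830)/2 = 31690.
η = (ΔQ/Q̄) ÷ (ΔI/Ī) = (147/809.5) ÷ (2280/31690) = 2.52.

2.52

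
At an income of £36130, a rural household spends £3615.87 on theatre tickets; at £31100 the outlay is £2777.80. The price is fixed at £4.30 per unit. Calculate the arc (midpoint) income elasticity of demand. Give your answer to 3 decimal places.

1.752

With a constant price, Q₁ = 3615.87/4.30 = 840.900 and Q₂ = 2777.80/4.30 = 646.000 (equivalently, work directly with expenditure since P cancels).
Midpoint %ΔQ = (2777.80 − 3615.87)/3196.84 = -0.26216; midpoint %ΔI = (31100 − 36130)/33615 = -0.14964.
η = -0.26216 / -0.14964 = 1.752.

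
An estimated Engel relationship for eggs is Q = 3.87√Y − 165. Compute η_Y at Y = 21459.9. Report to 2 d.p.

At Y = 21459.9: Q = 401.924.
dQ/dY = 3.87/(2√Y) = 0.0132089 at this income.
η = (dQ/dY)·(Y/Q) = 0.0132089 × (21459.9/401.924) = 0.71.

0.71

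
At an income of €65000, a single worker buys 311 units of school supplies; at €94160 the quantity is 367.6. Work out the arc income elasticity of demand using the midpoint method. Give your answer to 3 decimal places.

ΔQ = 367.6 − 311 = 56.6; midpoint Q̄ = (311 + 367.6)/2 = 339.3.
ΔI = 94160 − 65000 = 29160; midpoint Ī = (65000 + 94160)/2 = 79580.
η = (ΔQ/Q̄) ÷ (ΔI/Ī) = (56.6/339.3) ÷ (29160/79580) = 0.455.

0.455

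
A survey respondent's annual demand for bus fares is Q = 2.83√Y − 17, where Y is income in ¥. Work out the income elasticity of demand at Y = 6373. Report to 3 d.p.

0.541

At Y = 6373: Q = 208.922.
dQ/dY = 2.83/(2√Y) = 0.0177249 at this income.
η = (dQ/dY)·(Y/Q) = 0.0177249 × (6373/208.922) = 0.541.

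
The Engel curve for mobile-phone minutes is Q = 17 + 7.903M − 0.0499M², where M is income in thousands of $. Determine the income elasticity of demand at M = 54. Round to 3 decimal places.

At M = 54: Q = 298.2536.
dQ/dM = 7.903 − 0.0998M = 2.51380.
η = (dQ/dM)·(M/Q) = 2.51380 × (54/298.2536) = 0.455.

0.455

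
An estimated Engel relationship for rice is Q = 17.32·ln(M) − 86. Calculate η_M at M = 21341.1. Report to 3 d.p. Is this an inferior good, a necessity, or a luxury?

At M = 21341.1: Q = 86.653.
dQ/dM = 17.32/M = 0.00081158 at this income.
η = (dQ/dM)·(M/Q) = 0.00081158 × (21341.1/86.653) = 0.200.
Since 0 < η < 1, the good is a necessity.

0.200 (necessity)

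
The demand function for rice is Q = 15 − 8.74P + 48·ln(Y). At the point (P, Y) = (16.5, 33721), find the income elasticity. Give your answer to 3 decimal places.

At P = 16.5, Y = 33721: Q = 371.232.
Holding P constant, ∂Q/∂Y = 48/Y = 0.00142345.
η_Y = (∂Q/∂Y)·(Y/Q) = 0.00142345 × (33721/371.232) = 0.129.

0.129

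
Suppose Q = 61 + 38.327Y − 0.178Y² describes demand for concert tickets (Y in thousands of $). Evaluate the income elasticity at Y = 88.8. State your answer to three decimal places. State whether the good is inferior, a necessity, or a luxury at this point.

0.289 (necessity)

At Y = 88.8: Q = 2060.8293.
dQ/dY = 38.327 − 0.356Y = 6.71420.
η = (dQ/dY)·(Y/Q) = 6.71420 × (88.8/2060.8293) = 0.289.
0 < η < 1 ⇒ necessity.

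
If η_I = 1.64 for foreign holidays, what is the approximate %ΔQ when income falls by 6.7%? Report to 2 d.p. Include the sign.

-10.99%

%ΔQ ≈ η × %ΔI = 1.64 × (-6.7%) = -10.99%.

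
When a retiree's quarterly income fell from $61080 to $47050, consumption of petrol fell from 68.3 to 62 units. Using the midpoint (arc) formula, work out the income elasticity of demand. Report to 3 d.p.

ΔQ = 62 − 68.3 = -6.3; midpoint Q̄ = (68.3 + 62)/2 = 65.15.
ΔI = 47050 − 61080 = -14030; midpoint Ī = (61080 + 47050)/2 = 54065.
η = (ΔQ/Q̄) ÷ (ΔI/Ī) = (-6.3/65.15) ÷ (-14030/54065) = 0.373.

0.373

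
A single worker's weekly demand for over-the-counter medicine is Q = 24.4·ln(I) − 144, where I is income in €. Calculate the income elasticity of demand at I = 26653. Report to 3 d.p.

At I = 26653: Q = 104.652.
dQ/dI = 24.4/I = 0.000915469 at this income.
η = (dQ/dI)·(I/Q) = 0.000915469 × (26653/104.652) = 0.233.

0.233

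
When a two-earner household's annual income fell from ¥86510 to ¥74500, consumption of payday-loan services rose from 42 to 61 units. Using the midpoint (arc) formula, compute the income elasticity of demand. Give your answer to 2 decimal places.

ΔQ = 61 − 42 = 19; midpoint Q̄ = (42 + 61)/2 = 51.5.
ΔI = 74500 − 86510 = -12010; midpoint Ī = (86510 + 74500)/2 = 80505.
η = (ΔQ/Q̄) ÷ (ΔI/Ī) = (19/51.5) ÷ (-12010/80505) = -2.47.

-2.47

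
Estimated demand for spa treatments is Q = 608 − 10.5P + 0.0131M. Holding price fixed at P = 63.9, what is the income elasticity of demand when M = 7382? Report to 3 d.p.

At P = 63.9, M = 7382: Q = 33.754.
Holding P constant, ∂Q/∂M = 0.0131.
η_M = (∂Q/∂M)·(M/Q) = 0.0131 × (7382/33.754) = 2.865.

2.865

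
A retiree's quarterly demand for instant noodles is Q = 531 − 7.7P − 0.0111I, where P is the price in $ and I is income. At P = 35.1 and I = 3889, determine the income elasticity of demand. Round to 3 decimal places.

-0.198

At P = 35.1, I = 3889: Q = 217.562.
Holding P constant, ∂Q/∂I = −0.0111.
η_I = (∂Q/∂I)·(I/Q) = -0.0111 × (3889/217.562) = -0.198.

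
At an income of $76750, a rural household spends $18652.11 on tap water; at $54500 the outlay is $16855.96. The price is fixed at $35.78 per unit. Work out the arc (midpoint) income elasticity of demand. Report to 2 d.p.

With a constant price, Q₁ = 18652.11/35.78 = 521.300 and Q₂ = 16855.96/35.78 = 471.100 (equivalently, work directly with expenditure since P cancels).
Midpoint %ΔQ = (16855.96 − 18652.11)/17754.04 = -0.10117; midpoint %ΔI = (54500 − 76750)/65625 = -0.33905.
η = -0.10117 / -0.33905 = 0.30.

0.30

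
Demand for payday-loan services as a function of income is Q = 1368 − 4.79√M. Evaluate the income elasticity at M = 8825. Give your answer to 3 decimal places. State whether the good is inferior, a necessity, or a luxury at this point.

At M = 8825: Q = 918.020.
dQ/dM = -4.79/(2√M) = -0.0254946 at this income.
η = (dQ/dM)·(M/Q) = -0.0254946 × (8825/918.020) = -0.245.
Since η < 0, the good is an inferior good.

-0.245 (inferior good)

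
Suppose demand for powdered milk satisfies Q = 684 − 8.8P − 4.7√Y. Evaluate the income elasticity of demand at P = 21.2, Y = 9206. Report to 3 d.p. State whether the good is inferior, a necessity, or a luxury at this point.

-4.851 (inferior good)

At P = 21.2, Y = 9206: Q = 46.485.
Holding P constant, ∂Q/∂Y = -4.7/(2√Y) = -0.0244925.
η_Y = (∂Q/∂Y)·(Y/Q) = -0.0244925 × (9206/46.485) = -4.851.
Since η < 0, this is an inferior good.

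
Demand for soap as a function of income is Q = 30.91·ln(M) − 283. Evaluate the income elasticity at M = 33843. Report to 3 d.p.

At M = 33843: Q = 39.375.
dQ/dM = 30.91/M = 0.000913335 at this income.
η = (dQ/dM)·(M/Q) = 0.000913335 × (33843/39.375) = 0.785.

0.785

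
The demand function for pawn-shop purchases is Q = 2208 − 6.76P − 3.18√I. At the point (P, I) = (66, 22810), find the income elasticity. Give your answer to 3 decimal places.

-0.187

At P = 66, I = 22810: Q = 1281.565.
Holding P constant, ∂Q/∂I = -3.18/(2√I) = -0.0105277.
η_I = (∂Q/∂I)·(I/Q) = -0.0105277 × (22810/1281.565) = -0.187.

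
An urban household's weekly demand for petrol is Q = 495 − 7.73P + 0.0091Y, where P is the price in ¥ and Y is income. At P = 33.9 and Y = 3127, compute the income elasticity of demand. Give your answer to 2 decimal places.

At P = 33.9, Y = 3127: Q = 261.409.
Holding P constant, ∂Q/∂Y = 0.0091.
η_Y = (∂Q/∂Y)·(Y/Q) = 0.0091 × (3127/261.409) = 0.11.

0.11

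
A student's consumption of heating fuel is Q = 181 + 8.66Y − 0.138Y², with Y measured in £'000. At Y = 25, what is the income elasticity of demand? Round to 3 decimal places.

At Y = 25: Q = 311.2500.
dQ/dY = 8.66 − 0.276Y = 1.76000.
η = (dQ/dY)·(Y/Q) = 1.76000 × (25/311.2500) = 0.141.

0.141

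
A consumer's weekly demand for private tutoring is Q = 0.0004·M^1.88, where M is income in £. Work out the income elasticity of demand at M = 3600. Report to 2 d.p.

1.88

For Q = A·M^β the income elasticity is constant and equal to β.
Here β = 1.88, so η = 1.88.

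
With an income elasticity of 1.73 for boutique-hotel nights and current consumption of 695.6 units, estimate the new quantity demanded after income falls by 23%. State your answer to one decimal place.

418.8

%ΔQ ≈ η × %ΔI = 1.73 × (-23%) = -39.79%.
New Q ≈ 695.6 × (1 − 0.3979) = 418.8.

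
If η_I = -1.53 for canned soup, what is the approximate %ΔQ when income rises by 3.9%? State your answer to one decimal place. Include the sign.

-6.0%

%ΔQ ≈ η × %ΔI = -1.53 × 3.9% = -6.0%.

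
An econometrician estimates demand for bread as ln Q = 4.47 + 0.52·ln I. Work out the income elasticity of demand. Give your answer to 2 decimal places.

In a log-linear demand, the coefficient on ln I is the income elasticity.
So η = 0.52.

0.52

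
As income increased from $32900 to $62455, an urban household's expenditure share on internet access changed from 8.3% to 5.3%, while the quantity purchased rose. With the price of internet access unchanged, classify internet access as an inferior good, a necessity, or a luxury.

necessity

Quantity rises but the budget share falls as income rises, so 0 < η < 1.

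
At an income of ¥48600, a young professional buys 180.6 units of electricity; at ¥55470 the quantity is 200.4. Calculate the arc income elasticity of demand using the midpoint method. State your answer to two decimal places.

0.79

ΔQ = 200.4 − 180.6 = 19.8; midpoint Q̄ = (180.6 + 200.4)/2 = 190.5.
ΔI = 55470 − 48600 = 6870; midpoint Ī = (48600 + 55470)/2 = 52035.
η = (ΔQ/Q̄) ÷ (ΔI/Ī) = (19.8/190.5) ÷ (6870/52035) = 0.79.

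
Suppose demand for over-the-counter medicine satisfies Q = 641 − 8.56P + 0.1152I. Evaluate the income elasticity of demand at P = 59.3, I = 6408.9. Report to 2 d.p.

0.85

At P = 59.3, I = 6408.9: Q = 871.697.
Holding P constant, ∂Q/∂I = 0.1152.
η_I = (∂Q/∂I)·(I/Q) = 0.1152 × (6408.9/871.697) = 0.85.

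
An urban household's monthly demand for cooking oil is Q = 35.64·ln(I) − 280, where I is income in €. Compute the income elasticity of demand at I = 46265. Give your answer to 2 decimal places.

0.35

At I = 46265: Q = 102.850.
dQ/dI = 35.64/I = 0.000770345 at this income.
η = (dQ/dI)·(I/Q) = 0.000770345 × (46265/102.850) = 0.35.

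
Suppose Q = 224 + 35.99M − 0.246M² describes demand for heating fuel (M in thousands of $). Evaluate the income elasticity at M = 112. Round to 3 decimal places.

At M = 112: Q = 1169.0560.
dQ/dM = 35.99 − 0.492M = -19.11400.
η = (dQ/dM)·(M/Q) = -19.11400 × (112/1169.0560) = -1.831.

-1.831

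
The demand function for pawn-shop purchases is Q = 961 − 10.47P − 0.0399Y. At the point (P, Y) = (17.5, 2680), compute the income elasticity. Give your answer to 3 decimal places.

-0.159

At P = 17.5, Y = 2680: Q = 670.843.
Holding P constant, ∂Q/∂Y = −0.0399.
η_Y = (∂Q/∂Y)·(Y/Q) = -0.0399 × (2680/670.843) = -0.159.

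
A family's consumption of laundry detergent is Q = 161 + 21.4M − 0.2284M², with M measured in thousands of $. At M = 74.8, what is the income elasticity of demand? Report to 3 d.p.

-1.974

At M = 74.8: Q = 483.8129.
dQ/dM = 21.4 − 0.4568M = -12.76864.
η = (dQ/dM)·(M/Q) = -12.76864 × (74.8/483.8129) = -1.974.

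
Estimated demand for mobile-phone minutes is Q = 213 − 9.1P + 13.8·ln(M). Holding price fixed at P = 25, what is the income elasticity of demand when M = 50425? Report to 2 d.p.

At P = 25, M = 50425: Q = 134.930.
Holding P constant, ∂Q/∂M = 13.8/M = 0.000273674.
η_M = (∂Q/∂M)·(M/Q) = 0.000273674 × (50425/134.930) = 0.10.

0.10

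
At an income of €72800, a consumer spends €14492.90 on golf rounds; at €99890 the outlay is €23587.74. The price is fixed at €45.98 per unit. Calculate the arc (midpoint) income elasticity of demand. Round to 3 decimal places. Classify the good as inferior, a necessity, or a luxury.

1.522 (luxury)

With a constant price, Q₁ = 14492.90/45.98 = 315.200 and Q₂ = 23587.74/45.98 = 513.000 (equivalently, work directly with expenditure since P cancels).
Midpoint %ΔQ = (23587.74 − 14492.90)/19040.32 = 0.47766; midpoint %ΔI = (99890 − 72800)/86345 = 0.31374.
η = 0.47766 / 0.31374 = 1.522.
η > 1 ⇒ luxury.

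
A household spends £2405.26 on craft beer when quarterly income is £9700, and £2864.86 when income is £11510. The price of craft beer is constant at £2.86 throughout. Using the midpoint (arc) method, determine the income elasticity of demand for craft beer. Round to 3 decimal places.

1.022

With a constant price, Q₁ = 2405.26/2.86 = 841.000 and Q₂ = 2864.86/2.86 = 1001.699 (equivalently, work directly with expenditure since P cancels).
Midpoint %ΔQ = (2864.86 − 2405.26)/2635.06 = 0.17442; midpoint %ΔI = (11510 − 9700)/10605 = 0.17067.
η = 0.17442 / 0.17067 = 1.022.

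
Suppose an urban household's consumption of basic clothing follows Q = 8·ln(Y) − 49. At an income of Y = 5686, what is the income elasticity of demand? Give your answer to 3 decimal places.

At Y = 5686: Q = 20.166.
dQ/dY = 8/Y = 0.00140696 at this income.
η = (dQ/dY)·(Y/Q) = 0.00140696 × (5686/20.166) = 0.397.

0.397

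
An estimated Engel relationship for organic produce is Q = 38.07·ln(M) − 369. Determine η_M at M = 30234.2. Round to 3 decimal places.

At M = 30234.2: Q = 23.758.
dQ/dM = 38.07/M = 0.00125917 at this income.
η = (dQ/dM)·(M/Q) = 0.00125917 × (30234.2/23.758) = 1.602.

1.602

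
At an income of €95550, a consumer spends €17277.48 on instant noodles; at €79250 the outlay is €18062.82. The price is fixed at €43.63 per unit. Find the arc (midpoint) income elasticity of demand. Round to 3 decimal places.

With a constant price, Q₁ = 17277.48/43.63 = 396.000 and Q₂ = 18062.82/43.63 = 414.000 (equivalently, work directly with expenditure since P cancels).
Midpoint %ΔQ = (18062.82 − 17277.48)/17670.15 = 0.04444; midpoint %ΔI = (79250 − 95550)/87400 = -0.18650.
η = 0.04444 / -0.18650 = -0.238.

-0.238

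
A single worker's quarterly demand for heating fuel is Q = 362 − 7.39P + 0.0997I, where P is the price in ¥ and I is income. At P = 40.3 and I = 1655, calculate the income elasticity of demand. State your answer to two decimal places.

At P = 40.3, I = 1655: Q = 229.187.
Holding P constant, ∂Q/∂I = 0.0997.
η_I = (∂Q/∂I)·(I/Q) = 0.0997 × (1655/229.187) = 0.72.

0.72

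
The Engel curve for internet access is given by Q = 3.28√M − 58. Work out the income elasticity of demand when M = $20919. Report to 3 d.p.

0.570

At M = 20919: Q = 416.400.
dQ/dM = 3.28/(2√M) = 0.011339 at this income.
η = (dQ/dM)·(M/Q) = 0.011339 × (20919/416.400) = 0.570.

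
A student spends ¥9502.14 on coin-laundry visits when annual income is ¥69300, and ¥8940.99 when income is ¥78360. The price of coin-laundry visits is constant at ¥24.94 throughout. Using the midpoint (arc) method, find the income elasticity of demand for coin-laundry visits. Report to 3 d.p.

With a constant price, Q₁ = 9502.14/24.94 = 381.000 and Q₂ = 8940.99/24.94 = 358.500 (equivalently, work directly with expenditure since P cancels).
Midpoint %ΔQ = (8940.99 − 9502.14)/9221.56 = -0.06085; midpoint %ΔI = (78360 − 69300)/73830 = 0.12271.
η = -0.06085 / 0.12271 = -0.496.

-0.496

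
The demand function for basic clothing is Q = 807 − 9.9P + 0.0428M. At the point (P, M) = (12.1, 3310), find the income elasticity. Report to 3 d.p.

At P = 12.1, M = 3310: Q = 828.878.
Holding P constant, ∂Q/∂M = 0.0428.
η_M = (∂Q/∂M)·(M/Q) = 0.0428 × (3310/828.878) = 0.171.

0.171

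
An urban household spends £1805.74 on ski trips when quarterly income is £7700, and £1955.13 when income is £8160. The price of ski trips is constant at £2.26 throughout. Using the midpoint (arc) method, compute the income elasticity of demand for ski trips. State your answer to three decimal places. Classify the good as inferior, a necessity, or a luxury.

1.370 (luxury)

With a constant price, Q₁ = 1805.74/2.26 = 799.000 and Q₂ = 1955.13/2.26 = 865.102 (equivalently, work directly with expenditure since P cancels).
Midpoint %ΔQ = (1955.13 − 1805.74)/1880.44 = 0.07944; midpoint %ΔI = (8160 − 7700)/7930 = 0.05801.
η = 0.07944 / 0.05801 = 1.370.
η > 1 ⇒ luxury.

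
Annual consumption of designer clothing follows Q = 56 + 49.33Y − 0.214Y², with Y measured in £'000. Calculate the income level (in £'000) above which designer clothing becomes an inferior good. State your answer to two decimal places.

dQ/dY = 49.33 − 0.428Y.
The good is inferior where dQ/dY < 0. Setting dQ/dY = 0 gives Y = 49.33 / 0.428 = 115.26.

115.26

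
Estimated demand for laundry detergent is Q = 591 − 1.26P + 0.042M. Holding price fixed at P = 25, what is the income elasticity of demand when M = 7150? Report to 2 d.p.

0.35

At P = 25, M = 7150: Q = 859.800.
Holding P constant, ∂Q/∂M = 0.042.
η_M = (∂Q/∂M)·(M/Q) = 0.042 × (7150/859.800) = 0.35.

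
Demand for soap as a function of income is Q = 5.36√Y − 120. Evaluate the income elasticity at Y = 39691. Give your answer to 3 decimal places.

0.563

At Y = 39691: Q = 947.851.
dQ/dY = 5.36/(2√Y) = 0.0134521 at this income.
η = (dQ/dY)·(Y/Q) = 0.0134521 × (39691/947.851) = 0.563.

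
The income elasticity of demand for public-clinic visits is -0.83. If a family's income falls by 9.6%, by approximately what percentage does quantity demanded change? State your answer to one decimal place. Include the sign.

%ΔQ ≈ η × %ΔI = -0.83 × (-9.6%) = 8.0%.

8.0%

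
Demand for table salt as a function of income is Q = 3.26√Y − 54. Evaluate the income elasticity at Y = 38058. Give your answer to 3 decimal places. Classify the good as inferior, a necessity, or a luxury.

0.546 (necessity)

At Y = 38058: Q = 581.976.
dQ/dY = 3.26/(2√Y) = 0.00835535 at this income.
η = (dQ/dY)·(Y/Q) = 0.00835535 × (38058/581.976) = 0.546.
Since 0 < η < 1, the good is a necessity.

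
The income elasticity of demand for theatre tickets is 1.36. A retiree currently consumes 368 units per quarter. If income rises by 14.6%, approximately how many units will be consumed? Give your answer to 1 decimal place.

%ΔQ ≈ η × %ΔI = 1.36 × 14.6% = 19.856%.
New Q ≈ 368 × (1 + 0.19856) = 441.1.

441.1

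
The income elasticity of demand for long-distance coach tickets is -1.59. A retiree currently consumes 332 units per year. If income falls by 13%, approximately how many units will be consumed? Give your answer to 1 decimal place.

%ΔQ ≈ η × %ΔI = -1.59 × (-13%) = 20.67%.
New Q ≈ 332 × (1 + 0.2067) = 400.6.

400.6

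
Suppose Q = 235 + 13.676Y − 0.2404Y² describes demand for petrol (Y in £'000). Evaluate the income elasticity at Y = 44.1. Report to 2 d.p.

-0.90

At Y = 44.1: Q = 370.5793.
dQ/dY = 13.676 − 0.4808Y = -7.52728.
η = (dQ/dY)·(Y/Q) = -7.52728 × (44.1/370.5793) = -0.90.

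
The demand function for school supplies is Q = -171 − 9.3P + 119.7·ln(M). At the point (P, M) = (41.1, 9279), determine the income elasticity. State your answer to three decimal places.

0.222

At P = 41.1, M = 9279: Q = 540.290.
Holding P constant, ∂Q/∂M = 119.7/M = 0.0129001.
η_M = (∂Q/∂M)·(M/Q) = 0.0129001 × (9279/540.290) = 0.222.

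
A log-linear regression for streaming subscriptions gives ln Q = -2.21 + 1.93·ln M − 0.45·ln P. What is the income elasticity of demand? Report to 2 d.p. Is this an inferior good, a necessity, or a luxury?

1.93 (luxury)

In a log-linear demand, the coefficient on ln M is the income elasticity.
So η = 1.93.
η > 1 ⇒ luxury.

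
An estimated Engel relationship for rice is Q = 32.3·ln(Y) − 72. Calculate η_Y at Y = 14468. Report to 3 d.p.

0.136

At Y = 14468: Q = 237.424.
dQ/dY = 32.3/Y = 0.00223251 at this income.
η = (dQ/dY)·(Y/Q) = 0.00223251 × (14468/237.424) = 0.136.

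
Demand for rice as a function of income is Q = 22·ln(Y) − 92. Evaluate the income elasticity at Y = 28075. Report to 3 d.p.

0.165

At Y = 28075: Q = 133.338.
dQ/dY = 22/Y = 0.000783615 at this income.
η = (dQ/dY)·(Y/Q) = 0.000783615 × (28075/133.338) = 0.165.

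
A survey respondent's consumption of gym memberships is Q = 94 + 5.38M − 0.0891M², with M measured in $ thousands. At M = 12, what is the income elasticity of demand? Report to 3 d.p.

0.267

At M = 12: Q = 145.7296.
dQ/dM = 5.38 − 0.1782M = 3.24160.
η = (dQ/dM)·(M/Q) = 3.24160 × (12/145.7296) = 0.267.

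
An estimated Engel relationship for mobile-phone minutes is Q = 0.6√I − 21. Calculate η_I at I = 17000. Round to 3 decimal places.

At I = 17000: Q = 57.230.
dQ/dI = 0.6/(2√I) = 0.00230089 at this income.
η = (dQ/dI)·(I/Q) = 0.00230089 × (17000/57.230) = 0.683.

0.683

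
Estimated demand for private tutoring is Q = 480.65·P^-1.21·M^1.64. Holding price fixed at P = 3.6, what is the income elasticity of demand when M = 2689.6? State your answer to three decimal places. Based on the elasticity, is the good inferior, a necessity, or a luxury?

1.640 (luxury)

For a multiplicative demand Q = A·P^α·M^β, the income elasticity is β everywhere.
Here β = 1.64, so η = 1.640.
Since η > 1, this is a luxury.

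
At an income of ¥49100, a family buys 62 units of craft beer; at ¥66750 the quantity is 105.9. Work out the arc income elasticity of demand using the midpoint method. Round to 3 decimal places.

1.716

ΔQ = 105.9 − 62 = 43.9; midpoint Q̄ = (62 + 105.9)/2 = 83.95.
ΔI = 66750 − 49100 = 17650; midpoint Ī = (49100 + 66750)/2 = 57925.
η = (ΔQ/Q̄) ÷ (ΔI/Ī) = (43.9/83.95) ÷ (17650/57925) = 1.716.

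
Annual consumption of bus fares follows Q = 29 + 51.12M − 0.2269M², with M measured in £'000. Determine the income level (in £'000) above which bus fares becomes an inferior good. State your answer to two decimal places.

112.65

dQ/dM = 51.12 − 0.4538M.
The good is inferior where dQ/dM < 0. Setting dQ/dM = 0 gives M = 51.12 / 0.4538 = 112.65.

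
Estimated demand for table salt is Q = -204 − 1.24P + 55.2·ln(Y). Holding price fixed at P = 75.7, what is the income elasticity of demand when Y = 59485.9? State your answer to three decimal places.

At P = 75.7, Y = 59485.9: Q = 308.973.
Holding P constant, ∂Q/∂Y = 55.2/Y = 0.000927951.
η_Y = (∂Q/∂Y)·(Y/Q) = 0.000927951 × (59485.9/308.973) = 0.179.

0.179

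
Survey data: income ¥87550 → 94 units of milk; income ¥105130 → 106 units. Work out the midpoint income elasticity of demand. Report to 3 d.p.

ΔQ = 106 − 94 = 12; midpoint Q̄ = (94 + 106)/2 = 100.
ΔI = 105130 − 87550 = 17580; midpoint Ī = (87550 + 105130)/2 = 96340.
η = (ΔQ/Q̄) ÷ (ΔI/Ī) = (12/100) ÷ (17580/96340) = 0.658.

0.658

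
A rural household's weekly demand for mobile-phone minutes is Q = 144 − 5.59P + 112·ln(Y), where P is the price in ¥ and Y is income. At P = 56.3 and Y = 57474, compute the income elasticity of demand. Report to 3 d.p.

0.106

At P = 56.3, Y = 57474: Q = 1056.701.
Holding P constant, ∂Q/∂Y = 112/Y = 0.00194871.
η_Y = (∂Q/∂Y)·(Y/Q) = 0.00194871 × (57474/1056.701) = 0.106.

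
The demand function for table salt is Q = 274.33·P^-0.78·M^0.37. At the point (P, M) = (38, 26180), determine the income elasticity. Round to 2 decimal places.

For a multiplicative demand Q = A·P^α·M^β, the income elasticity is β everywhere.
Here β = 0.37, so η = 0.37.

0.37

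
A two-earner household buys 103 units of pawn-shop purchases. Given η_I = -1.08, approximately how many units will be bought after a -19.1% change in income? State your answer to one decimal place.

%ΔQ ≈ η × %ΔI = -1.08 × (-19.1%) = 20.628%.
New Q ≈ 103 × (1 + 0.20628) = 124.2.

124.2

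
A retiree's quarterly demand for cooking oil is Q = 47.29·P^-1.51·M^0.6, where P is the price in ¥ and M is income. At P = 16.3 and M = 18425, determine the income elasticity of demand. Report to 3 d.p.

For a multiplicative demand Q = A·P^α·M^β, the income elasticity is β everywhere.
Here β = 0.6, so η = 0.600.

0.600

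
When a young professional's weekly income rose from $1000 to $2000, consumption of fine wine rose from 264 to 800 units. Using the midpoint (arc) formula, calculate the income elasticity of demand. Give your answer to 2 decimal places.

1.51

ΔQ = 800 − 264 = 536; midpoint Q̄ = (264 + 800)/2 = 532.
ΔI = 2000 − 1000 = 1000; midpoint Ī = (1000 + 2000)/2 = 1500.
η = (ΔQ/Q̄) ÷ (ΔI/Ī) = (536/532) ÷ (1000/1500) = 1.51.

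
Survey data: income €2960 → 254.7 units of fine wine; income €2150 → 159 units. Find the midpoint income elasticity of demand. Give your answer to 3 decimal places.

1.459

ΔQ = 159 − 254.7 = -95.7; midpoint Q̄ = (254.7 + 159)/2 = 206.85.
ΔI = 2150 − 2960 = -810; midpoint Ī = (2960 + 2150)/2 = 2555.
η = (ΔQ/Q̄) ÷ (ΔI/Ī) = (-95.7/206.85) ÷ (-810/2555) = 1.459.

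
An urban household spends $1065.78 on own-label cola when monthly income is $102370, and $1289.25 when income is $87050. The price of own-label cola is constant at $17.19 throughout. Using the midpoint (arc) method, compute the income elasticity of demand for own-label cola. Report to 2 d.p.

With a constant price, Q₁ = 1065.78/17.19 = 62.000 and Q₂ = 1289.25/17.19 = 75.000 (equivalently, work directly with expenditure since P cancels).
Midpoint %ΔQ = (1289.25 − 1065.78)/1177.51 = 0.18978; midpoint %ΔI = (87050 − 102370)/94710 = -0.16176.
η = 0.18978 / -0.16176 = -1.17.

-1.17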